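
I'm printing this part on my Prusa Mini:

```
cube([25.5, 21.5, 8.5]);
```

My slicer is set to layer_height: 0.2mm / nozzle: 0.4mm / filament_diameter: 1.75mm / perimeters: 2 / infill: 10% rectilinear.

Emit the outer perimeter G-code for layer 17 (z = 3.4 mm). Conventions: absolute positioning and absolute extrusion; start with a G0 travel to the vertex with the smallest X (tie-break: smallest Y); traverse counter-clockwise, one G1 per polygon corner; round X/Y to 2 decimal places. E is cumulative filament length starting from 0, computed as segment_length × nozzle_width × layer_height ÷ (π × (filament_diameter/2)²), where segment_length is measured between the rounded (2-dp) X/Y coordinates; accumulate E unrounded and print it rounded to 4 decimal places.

G0 X0.00 Y0.00 Z3.40
G1 X25.50 Y0.00 E0.8481
G1 X25.50 Y21.50 E1.5632
G1 X0.00 Y21.50 E2.4114
G1 X0.00 Y0.00 E3.1265

At z = 3.4 mm: the cube (footprint 25.5×21.5) is included at this height. The outline is a single polygon with 4 vertices. Extrusion per mm of travel: 0.4 × 0.2 / (π × 0.875²) = 0.033260. Accumulating E over each segment gives final E = 3.1265.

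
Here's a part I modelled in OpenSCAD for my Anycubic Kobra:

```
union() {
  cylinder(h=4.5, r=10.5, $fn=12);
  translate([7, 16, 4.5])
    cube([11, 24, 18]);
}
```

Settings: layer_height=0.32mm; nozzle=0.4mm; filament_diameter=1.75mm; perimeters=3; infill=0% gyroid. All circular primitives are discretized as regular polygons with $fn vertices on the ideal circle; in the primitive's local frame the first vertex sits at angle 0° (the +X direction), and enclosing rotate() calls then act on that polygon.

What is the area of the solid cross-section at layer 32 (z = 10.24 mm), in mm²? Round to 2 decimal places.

264.00 mm²

At z = 10.24 mm: the cylinder does not reach this height (z outside [0, 4.5]); the 11×24 cube at (7, 16) contributes its full rectangle (area 264.00 mm²); Taking the union: only the 11×24 cube at (7, 16) is present, so the union is just that shape — area = 264.00 mm². Overall, the cross-section is a single solid region. Net area = 264.00 mm².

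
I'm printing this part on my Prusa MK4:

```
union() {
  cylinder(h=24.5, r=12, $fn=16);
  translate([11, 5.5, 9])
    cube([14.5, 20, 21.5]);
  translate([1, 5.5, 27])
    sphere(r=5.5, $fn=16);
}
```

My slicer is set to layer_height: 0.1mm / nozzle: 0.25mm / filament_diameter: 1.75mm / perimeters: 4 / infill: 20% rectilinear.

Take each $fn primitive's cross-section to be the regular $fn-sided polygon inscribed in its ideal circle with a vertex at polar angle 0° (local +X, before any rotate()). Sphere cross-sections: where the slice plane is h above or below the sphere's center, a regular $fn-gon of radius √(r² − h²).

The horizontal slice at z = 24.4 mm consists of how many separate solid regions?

2

At z = 24.4 mm: the r=12 cylinder gives a regular 16-gon of circumradius 12 (constant along its height); the 14.5×20 cube at (11, 5.5) contributes its full rectangle; the r=5.5 sphere at (1, 5.5) slices to a regular 16-gon of circumradius 4.847 (√(r²−h²) with h=2.6 from center); Taking the union: the regions partially overlap (shared area 71.91 mm²), so overlapping operands fuse into one piece — 2 connected regions. The result has 2 disconnected regions.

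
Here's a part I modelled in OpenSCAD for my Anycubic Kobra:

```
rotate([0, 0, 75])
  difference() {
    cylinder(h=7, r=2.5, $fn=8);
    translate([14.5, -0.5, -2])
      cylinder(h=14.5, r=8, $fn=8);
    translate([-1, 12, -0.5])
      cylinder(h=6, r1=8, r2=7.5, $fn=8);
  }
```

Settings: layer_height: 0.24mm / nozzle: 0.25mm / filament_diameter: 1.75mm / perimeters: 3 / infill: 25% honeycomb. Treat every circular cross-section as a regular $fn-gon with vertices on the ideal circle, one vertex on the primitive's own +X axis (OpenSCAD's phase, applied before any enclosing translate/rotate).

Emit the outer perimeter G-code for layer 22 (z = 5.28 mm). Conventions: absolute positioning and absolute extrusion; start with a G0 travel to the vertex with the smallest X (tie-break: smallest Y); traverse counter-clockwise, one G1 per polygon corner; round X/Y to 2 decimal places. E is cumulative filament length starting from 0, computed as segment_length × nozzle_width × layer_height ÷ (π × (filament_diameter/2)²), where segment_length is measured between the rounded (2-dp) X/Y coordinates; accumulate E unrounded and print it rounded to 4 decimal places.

G0 X-2.41 Y0.65 Z5.28
G1 X-2.17 Y-1.25 E0.0478
G1 X-0.65 Y-2.41 E0.0955
G1 X1.25 Y-2.17 E0.1432
G1 X2.41 Y-0.65 E0.1909
G1 X2.17 Y1.25 E0.2387
G1 X0.65 Y2.41 E0.2864
G1 X-1.25 Y2.17 E0.3342
G1 X-2.41 Y0.65 E0.3819

At z = 5.28 mm: the r=2.5 cylinder contributes a regular 8-gon of circumradius 2.5; the cylinder at (14.5, -0.5): section is a regular 8-gon, circumradius r=8; the cone at (-1, 12): at t=0.963 of its height the radius interpolates to r₁+(r₂−r₁)t = 7.518, giving a regular 8-gon of that circumradius; Subtracting the remaining from the first: starting from the r=2.5 cylinder, the r=8 cylinder at (14.5, -0.5) misses the remaining region (no effect); the cone at (-1, 12) misses the remaining region (no effect) — 1 connected region; (whole slice rotated 75° about Z — lengths, areas and connectivity unchanged). The outline is a single polygon with 8 vertices. Extrusion per mm of travel: 0.25 × 0.24 / (π × 0.875²) = 0.024945. Accumulating E over each segment gives final E = 0.3819.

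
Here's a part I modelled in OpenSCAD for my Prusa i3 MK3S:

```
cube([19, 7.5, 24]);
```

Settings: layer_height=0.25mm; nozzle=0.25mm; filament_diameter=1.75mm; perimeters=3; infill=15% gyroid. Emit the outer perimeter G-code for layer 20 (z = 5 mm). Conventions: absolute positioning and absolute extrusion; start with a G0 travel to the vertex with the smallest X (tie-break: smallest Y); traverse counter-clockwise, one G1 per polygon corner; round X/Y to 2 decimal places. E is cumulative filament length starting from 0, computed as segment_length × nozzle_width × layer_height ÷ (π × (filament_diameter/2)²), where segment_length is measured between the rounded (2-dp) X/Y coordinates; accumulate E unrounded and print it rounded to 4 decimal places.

At z = 5 mm: the cube is present — its section is the full 19×7.5 rectangle. The outline is a single polygon with 4 vertices. Extrusion per mm of travel: 0.25 × 0.25 / (π × 0.875²) = 0.025984. Accumulating E over each segment gives final E = 1.3772.

G0 X0.00 Y0.00 Z5.00
G1 X19.00 Y0.00 E0.4937
G1 X19.00 Y7.50 E0.6886
G1 X0.00 Y7.50 E1.1823
G1 X0.00 Y0.00 E1.3772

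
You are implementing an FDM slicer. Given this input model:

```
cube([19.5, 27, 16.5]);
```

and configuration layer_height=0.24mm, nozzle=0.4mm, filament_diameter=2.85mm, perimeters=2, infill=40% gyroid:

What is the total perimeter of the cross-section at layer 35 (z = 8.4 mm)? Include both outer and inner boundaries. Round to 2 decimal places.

93.00 mm

At z = 8.4 mm: the 19.5×27 cube contributes its full rectangle (perimeter 93.00 mm). Overall, the cross-section is a single solid region. Total boundary length (outer) = 93.00 mm.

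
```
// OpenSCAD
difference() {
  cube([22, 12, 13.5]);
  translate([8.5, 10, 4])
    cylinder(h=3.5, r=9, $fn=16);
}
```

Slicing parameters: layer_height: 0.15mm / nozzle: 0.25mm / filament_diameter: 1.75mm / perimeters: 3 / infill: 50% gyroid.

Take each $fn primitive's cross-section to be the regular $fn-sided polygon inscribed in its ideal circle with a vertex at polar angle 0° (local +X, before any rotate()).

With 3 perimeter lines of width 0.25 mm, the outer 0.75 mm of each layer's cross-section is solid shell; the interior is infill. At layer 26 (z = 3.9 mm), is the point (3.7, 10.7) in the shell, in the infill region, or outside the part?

infill

At z = 3.9 mm: the cube is present — its section is the full 22×12 rectangle; the cylinder at (8.5, 10) does not reach this height (z outside [4, 7.5]); Subtracting the remaining from the first: none of the subtracted shapes is present at this height, so the 22×12 cube is unchanged — 1 connected region. Overall, the cross-section is a single solid region. The nearest boundary edge runs (22.00, 12.00)→(0.00, 12.00); distance from the point to it = 1.30 mm. The point is inside the cross-section and 1.30 mm from the nearest boundary — more than the 0.75 mm shell width (3 × 0.25), so it's in the infill interior.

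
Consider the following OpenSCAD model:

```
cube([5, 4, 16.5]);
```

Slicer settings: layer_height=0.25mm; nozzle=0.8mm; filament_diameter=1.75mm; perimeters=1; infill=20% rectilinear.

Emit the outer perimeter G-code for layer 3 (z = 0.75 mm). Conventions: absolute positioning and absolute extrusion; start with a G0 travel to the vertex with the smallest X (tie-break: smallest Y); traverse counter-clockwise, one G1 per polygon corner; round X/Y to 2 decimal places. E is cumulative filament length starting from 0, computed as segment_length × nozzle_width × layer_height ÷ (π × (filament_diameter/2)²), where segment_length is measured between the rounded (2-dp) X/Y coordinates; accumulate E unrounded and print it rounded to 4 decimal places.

G0 X0.00 Y0.00 Z0.75
G1 X5.00 Y0.00 E0.4158
G1 X5.00 Y4.00 E0.7484
G1 X0.00 Y4.00 E1.1641
G1 X0.00 Y0.00 E1.4967

At z = 0.75 mm: the 5×4 cube contributes its full rectangle. The outline is a single polygon with 4 vertices. Extrusion per mm of travel: 0.8 × 0.25 / (π × 0.875²) = 0.083150. Accumulating E over each segment gives final E = 1.4967.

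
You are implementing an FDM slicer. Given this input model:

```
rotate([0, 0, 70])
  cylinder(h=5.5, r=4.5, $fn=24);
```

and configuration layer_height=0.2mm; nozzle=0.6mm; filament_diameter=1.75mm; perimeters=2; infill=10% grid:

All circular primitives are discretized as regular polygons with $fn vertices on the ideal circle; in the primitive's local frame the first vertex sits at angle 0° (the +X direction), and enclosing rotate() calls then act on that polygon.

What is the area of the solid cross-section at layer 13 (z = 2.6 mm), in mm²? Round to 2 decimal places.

62.89 mm²

At z = 2.6 mm: the cylinder: section is a regular 24-gon, circumradius r=4.5 (area = (24/2)·4.500²·sin(360°/24) = 62.89 mm²); (whole slice rotated 70° about Z — lengths, areas and connectivity unchanged). Overall, the cross-section is a single solid region. Net area = 62.89 mm².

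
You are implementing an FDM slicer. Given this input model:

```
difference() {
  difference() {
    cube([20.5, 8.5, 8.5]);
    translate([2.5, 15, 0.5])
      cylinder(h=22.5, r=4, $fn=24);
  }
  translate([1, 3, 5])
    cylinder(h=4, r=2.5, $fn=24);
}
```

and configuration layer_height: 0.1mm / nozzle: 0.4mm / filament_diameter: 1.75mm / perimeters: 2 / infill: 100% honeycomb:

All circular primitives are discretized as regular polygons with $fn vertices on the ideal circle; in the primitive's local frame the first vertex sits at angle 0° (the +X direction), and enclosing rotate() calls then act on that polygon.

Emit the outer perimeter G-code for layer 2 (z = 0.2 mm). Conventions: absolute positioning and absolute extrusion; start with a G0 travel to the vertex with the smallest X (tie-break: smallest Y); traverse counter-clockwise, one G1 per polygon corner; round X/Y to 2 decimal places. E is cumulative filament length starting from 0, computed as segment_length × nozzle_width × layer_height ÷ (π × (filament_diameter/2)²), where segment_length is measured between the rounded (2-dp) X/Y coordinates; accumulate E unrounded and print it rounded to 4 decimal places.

At z = 0.2 mm: the cube is present — its section is the full 20.5×8.5 rectangle; the cylinder at (2.5, 15) does not reach this height (z outside [0.5, 23]); After the difference (first − rest): none of the subtracted shapes is present at this height, so the 20.5×8.5 cube is unchanged — 1 connected region; the cylinder at (1, 3) does not reach this height (z outside [5, 9]); Subtracting the remaining from the first: none of the subtracted shapes is present at this height, so that combined region is unchanged — 1 connected region. The outline is a single polygon with 4 vertices. Extrusion per mm of travel: 0.4 × 0.1 / (π × 0.875²) = 0.016630. Accumulating E over each segment gives final E = 0.9645.

G0 X0.00 Y0.00 Z0.20
G1 X20.50 Y0.00 E0.3409
G1 X20.50 Y8.50 E0.4823
G1 X0.00 Y8.50 E0.8232
G1 X0.00 Y0.00 E0.9645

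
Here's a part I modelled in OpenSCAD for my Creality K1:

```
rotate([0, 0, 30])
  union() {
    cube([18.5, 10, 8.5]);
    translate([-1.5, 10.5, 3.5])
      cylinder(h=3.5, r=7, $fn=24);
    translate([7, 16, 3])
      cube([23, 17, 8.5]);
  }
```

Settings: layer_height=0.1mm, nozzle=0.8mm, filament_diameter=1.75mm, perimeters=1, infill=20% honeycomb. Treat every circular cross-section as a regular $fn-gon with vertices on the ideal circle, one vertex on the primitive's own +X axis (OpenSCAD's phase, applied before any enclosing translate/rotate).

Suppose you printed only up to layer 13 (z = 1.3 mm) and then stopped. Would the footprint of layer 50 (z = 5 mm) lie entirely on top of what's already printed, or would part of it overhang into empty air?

part overhangs

Compare the two slices. At z = 1.3: the cube (footprint 18.5×10) is included at this height (area 185.00 mm²); the cylinder at (-1.5, 10.5) does not reach this height (z outside [3.5, 7]); the cube at (7, 16) does not reach this height (z outside [3, 11.5]); Taking the union: only the 18.5×10 cube is present, so the union is just that shape — area = 185.00 mm²; (rotated 30° about Z; rotation is an isometry so areas/perimeters/island counts are preserved). At z = 5: the cube is present — its section is the full 18.5×10 rectangle (area 185.00 mm²); the r=7 cylinder at (-1.5, 10.5) contributes a regular 24-gon of circumradius 7 (area = (24/2)·7.000²·sin(360°/24) = 152.19 mm²); the 23×17 cube at (7, 16) contributes its full rectangle (area 391.00 mm²); Combining (union): the regions partially overlap — summed areas 728.19 mm² minus the doubly-counted overlap 24.96 mm² gives 703.22 mm² — area = 703.22 mm²; (rotated 30° about Z; rotation is an isometry so areas/perimeters/island counts are preserved). Checking containment: at z = 5 the cross-section extends beyond the z = 1.3 cross-section by about 518.22 mm².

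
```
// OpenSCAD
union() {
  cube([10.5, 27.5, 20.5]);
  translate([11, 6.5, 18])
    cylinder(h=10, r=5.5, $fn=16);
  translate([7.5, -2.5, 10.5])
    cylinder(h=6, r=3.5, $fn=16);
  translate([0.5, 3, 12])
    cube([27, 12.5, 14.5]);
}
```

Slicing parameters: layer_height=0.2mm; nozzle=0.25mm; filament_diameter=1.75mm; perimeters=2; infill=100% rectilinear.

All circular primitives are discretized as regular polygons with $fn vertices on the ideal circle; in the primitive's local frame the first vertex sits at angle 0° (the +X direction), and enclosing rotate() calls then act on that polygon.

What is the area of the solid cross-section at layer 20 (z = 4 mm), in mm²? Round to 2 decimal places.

At z = 4 mm: the 10.5×27.5 cube contributes its full rectangle (area 288.75 mm²); the cylinder at (11, 6.5) is absent (z outside [18, 28]); the cylinder at (7.5, -2.5) does not reach this height (z outside [10.5, 16.5]); the cube at (0.5, 3) is absent (z outside [12, 26.5]); Taking the union: only the 10.5×27.5 cube is present, so the union is just that shape — area = 288.75 mm². Overall, the cross-section is a single solid region. Net area = 288.75 mm².

288.75 mm²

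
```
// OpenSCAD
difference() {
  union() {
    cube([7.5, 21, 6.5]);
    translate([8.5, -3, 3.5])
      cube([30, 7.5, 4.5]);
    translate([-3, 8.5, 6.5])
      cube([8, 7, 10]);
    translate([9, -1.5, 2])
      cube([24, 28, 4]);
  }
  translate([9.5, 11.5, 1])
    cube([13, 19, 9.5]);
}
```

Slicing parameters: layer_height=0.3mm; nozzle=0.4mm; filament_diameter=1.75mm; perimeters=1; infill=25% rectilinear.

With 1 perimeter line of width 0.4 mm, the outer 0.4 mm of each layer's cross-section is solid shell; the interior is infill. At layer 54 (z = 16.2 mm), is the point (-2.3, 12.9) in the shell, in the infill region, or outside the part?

infill

At z = 16.2 mm: the cube is absent (z outside [0, 6.5]); the cube at (8.5, -3) is absent (z outside [3.5, 8]); the 8×7 cube at (-3, 8.5) contributes its full rectangle; the cube at (9, -1.5) is absent (z outside [2, 6]); Combining (union): only the 8×7 cube at (-3, 8.5) is present, so the union is just that shape — 1 connected region; the cube at (9.5, 11.5) is not intersected at this z (z outside [1, 10.5]); Subtracting the remaining from the first: none of the subtracted shapes is present at this height, so that combined region is unchanged — 1 connected region. Overall, the cross-section is a single solid region. The nearest boundary edge runs (-3.00, 15.50)→(-3.00, 8.50); distance from the point to it = 0.70 mm. The point is inside the cross-section and 0.70 mm from the nearest boundary — more than the 0.4 mm shell width (1 × 0.4), so it's in the infill interior.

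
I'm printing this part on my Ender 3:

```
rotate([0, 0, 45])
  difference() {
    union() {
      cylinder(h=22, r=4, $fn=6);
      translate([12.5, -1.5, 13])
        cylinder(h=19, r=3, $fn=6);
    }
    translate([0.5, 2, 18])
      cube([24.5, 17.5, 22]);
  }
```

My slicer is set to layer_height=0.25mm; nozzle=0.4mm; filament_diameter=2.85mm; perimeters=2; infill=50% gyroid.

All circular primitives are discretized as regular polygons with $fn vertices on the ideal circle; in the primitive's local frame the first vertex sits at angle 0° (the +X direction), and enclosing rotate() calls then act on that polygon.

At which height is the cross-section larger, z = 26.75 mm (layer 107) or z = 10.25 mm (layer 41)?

Layer 107 (z = 26.75): the cylinder does not reach this height (z outside [0, 22]); the r=3 cylinder at (12.5, -1.5) contributes a regular 6-gon of circumradius 3 (area = (6/2)·3.000²·sin(360°/6) = 23.38 mm²); Taking the union: only the r=3 cylinder at (12.5, -1.5) is present, so the union is just that shape — area = 23.38 mm²; the cube at (0.5, 2) is present — its section is the full 24.5×17.5 rectangle (area 428.75 mm²); After the difference (first − rest): starting from that combined region (23.38 mm²), the 24.5×17.5 cube at (0.5, 2) misses the remaining region (no effect) — area = 23.38 mm²; (whole slice rotated 45° about Z — lengths, areas and connectivity unchanged). So its area = 23.38 mm². Layer 41 (z = 10.25): the cylinder: section is a regular 6-gon, circumradius r=4 (area = (6/2)·4.000²·sin(360°/6) = 41.57 mm²); the cylinder at (12.5, -1.5) does not reach this height (z outside [13, 32]); Merging all regions: only the r=4 cylinder is present, so the union is just that shape — area = 41.57 mm²; the cube at (0.5, 2) is not intersected at this z (z outside [18, 40]); Taking the first minus the rest: none of the subtracted shapes is present at this height, so the result so far is unchanged — area = 41.57 mm²; (whole slice rotated 45° about Z — lengths, areas and connectivity unchanged). So its area = 41.57 mm². Layer 41 is larger (41.57 vs 23.38 mm²).

layer 41 (z = 10.25 mm)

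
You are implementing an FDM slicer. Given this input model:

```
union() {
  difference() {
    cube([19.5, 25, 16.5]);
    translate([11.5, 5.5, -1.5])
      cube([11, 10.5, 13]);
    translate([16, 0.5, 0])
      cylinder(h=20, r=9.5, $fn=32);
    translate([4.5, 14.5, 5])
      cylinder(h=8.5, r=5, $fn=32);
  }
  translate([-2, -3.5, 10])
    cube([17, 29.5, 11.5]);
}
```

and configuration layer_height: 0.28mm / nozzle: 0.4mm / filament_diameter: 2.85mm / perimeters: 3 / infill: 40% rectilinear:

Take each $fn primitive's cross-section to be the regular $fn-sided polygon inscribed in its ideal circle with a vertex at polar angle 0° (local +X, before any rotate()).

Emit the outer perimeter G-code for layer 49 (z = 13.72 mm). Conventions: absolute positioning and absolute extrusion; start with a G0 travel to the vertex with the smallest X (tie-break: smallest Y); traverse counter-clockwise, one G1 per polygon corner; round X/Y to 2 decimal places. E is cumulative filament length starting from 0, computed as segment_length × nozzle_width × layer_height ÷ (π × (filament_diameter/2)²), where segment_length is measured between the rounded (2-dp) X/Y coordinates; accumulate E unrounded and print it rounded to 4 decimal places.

At z = 13.72 mm: the cube is present — its section is the full 19.5×25 rectangle; the cube at (11.5, 5.5) is absent (z outside [-1.5, 11.5]); the cylinder at (16, 0.5): section is a regular 32-gon, circumradius r=9.5; the cylinder at (4.5, 14.5) is not intersected at this z (z outside [5, 13.5]); After the difference (first − rest): starting from the 19.5×25 cube, the r=9.5 cylinder at (16, 0.5) partially overlaps it — only the 109.28 mm² overlap (of its 281.71 mm²) is removed, clipping the outline — 1 connected region; the cube at (-2, -3.5) (footprint 17×29.5) is included at this height; Combining (union): the regions partially overlap (shared area 309.79 mm²), so overlapping operands fuse into one piece — 1 connected region. The outline is a single polygon with 10 vertices. Extrusion per mm of travel: 0.4 × 0.28 / (π × 1.425²) = 0.017557. Accumulating E over each segment gives final E = 1.8025.

G0 X-2.00 Y-3.50 Z13.72
G1 X15.00 Y-3.50 E0.2985
G1 X15.00 Y9.90 E0.5337
G1 X16.00 Y10.00 E0.5514
G1 X17.85 Y9.82 E0.5840
G1 X19.50 Y9.32 E0.6143
G1 X19.50 Y25.00 E0.8896
G1 X15.00 Y25.00 E0.9686
G1 X15.00 Y26.00 E0.9861
G1 X-2.00 Y26.00 E1.2846
G1 X-2.00 Y-3.50 E1.8025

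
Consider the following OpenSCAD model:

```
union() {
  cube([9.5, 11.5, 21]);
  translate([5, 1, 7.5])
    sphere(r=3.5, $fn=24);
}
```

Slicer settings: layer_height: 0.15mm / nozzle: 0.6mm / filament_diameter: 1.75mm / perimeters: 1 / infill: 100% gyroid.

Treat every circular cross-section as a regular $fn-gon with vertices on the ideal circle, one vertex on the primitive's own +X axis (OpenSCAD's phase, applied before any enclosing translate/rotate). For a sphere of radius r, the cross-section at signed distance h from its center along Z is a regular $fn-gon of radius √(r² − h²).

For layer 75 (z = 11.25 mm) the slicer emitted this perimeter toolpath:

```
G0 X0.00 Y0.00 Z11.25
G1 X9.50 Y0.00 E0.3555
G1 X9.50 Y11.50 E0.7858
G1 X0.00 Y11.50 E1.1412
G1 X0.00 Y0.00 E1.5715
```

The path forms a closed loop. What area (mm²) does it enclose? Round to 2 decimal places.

Apply the shoelace formula to the sequence of (X, Y) vertices; enclosed area = 109.25 mm².

109.25 mm²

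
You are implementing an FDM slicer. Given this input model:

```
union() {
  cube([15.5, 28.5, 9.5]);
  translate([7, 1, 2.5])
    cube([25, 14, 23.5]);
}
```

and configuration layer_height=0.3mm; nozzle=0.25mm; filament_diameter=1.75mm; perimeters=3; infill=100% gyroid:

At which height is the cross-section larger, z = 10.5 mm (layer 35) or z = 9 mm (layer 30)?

Layer 35 (z = 10.5): the cube is not intersected at this z (z outside [0, 9.5]); the 25×14 cube at (7, 1) contributes its full rectangle (area 350.00 mm²); Combining (union): only the 25×14 cube at (7, 1) is present, so the union is just that shape — area = 350.00 mm². So its area = 350.00 mm². Layer 30 (z = 9): the cube (footprint 15.5×28.5) is included at this height (area 441.75 mm²); the cube at (7, 1) (footprint 25×14) is included at this height (area 350.00 mm²); Taking the union: the regions partially overlap — summed areas 791.75 mm² minus the doubly-counted overlap 119.00 mm² gives 672.75 mm² — area = 672.75 mm². So its area = 672.75 mm². Layer 30 is larger (672.75 vs 350.00 mm²).

layer 30 (z = 9 mm)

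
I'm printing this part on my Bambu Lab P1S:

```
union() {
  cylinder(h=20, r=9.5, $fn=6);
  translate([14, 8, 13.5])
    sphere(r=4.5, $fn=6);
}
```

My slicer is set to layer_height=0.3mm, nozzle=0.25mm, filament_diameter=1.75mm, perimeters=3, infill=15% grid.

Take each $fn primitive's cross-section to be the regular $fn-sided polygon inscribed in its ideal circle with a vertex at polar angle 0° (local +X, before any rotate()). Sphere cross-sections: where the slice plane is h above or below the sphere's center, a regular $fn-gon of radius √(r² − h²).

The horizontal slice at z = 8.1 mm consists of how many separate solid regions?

1

At z = 8.1 mm: the r=9.5 cylinder contributes a regular 6-gon of circumradius 9.5; the sphere at (14, 8) is absent (|z−center|=5.400 > r=4.5); Taking the union: only the r=9.5 cylinder is present, so the union is just that shape — 1 connected region. The result has 1 disconnected region.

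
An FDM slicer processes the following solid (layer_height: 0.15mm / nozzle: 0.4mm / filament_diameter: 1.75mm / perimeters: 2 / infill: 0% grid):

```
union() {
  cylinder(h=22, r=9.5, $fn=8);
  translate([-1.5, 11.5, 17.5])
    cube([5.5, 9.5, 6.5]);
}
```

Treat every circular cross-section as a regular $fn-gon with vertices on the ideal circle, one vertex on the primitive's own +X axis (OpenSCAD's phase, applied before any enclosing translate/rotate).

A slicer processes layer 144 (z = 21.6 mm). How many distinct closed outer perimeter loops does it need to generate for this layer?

2

At z = 21.6 mm: the r=9.5 cylinder gives a regular 8-gon of circumradius 9.5 (constant along its height); the cube at (-1.5, 11.5) (footprint 5.5×9.5) is included at this height; Taking the union: the 2 present regions are separate (no shared area or edge), so areas and boundary lengths simply add and each stays a separate island — 2 connected regions. The result has 2 disconnected regions.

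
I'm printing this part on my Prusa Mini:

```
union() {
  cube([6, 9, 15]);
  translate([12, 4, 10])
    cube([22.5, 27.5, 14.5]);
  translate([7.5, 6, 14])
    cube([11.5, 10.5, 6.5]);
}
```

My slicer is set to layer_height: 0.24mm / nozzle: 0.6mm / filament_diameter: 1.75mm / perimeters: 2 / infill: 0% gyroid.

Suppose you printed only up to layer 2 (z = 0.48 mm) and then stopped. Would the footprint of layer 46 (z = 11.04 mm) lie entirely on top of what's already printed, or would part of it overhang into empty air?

part overhangs

Compare the two slices. At z = 0.48: the 6×9 cube contributes its full rectangle (area 54.00 mm²); the cube at (12, 4) is absent (z outside [10, 24.5]); the cube at (7.5, 6) does not reach this height (z outside [14, 20.5]); Merging all regions: only the 6×9 cube is present, so the union is just that shape — area = 54.00 mm². At z = 11.04: the cube (footprint 6×9) is included at this height (area 54.00 mm²); the cube at (12, 4) is present — its section is the full 22.5×27.5 rectangle (area 618.75 mm²); the cube at (7.5, 6) is not intersected at this z (z outside [14, 20.5]); Combining (union): the 2 present regions are separate (no shared area or edge), so areas and boundary lengths simply add and each stays a separate island — area = 672.75 mm². Checking containment: at z = 11.04 the cross-section extends beyond the z = 0.48 cross-section by about 618.75 mm².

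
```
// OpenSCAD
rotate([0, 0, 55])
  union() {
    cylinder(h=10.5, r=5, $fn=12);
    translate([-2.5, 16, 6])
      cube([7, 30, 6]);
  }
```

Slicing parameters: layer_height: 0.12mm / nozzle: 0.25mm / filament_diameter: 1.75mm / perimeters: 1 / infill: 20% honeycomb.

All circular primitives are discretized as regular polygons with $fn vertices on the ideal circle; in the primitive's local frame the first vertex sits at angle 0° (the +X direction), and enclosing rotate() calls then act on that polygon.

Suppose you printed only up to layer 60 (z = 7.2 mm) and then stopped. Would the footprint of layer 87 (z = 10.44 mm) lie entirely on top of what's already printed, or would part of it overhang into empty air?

entirely on top

Compare the two slices. At z = 7.2: the r=5 cylinder contributes a regular 12-gon of circumradius 5 (area = (12/2)·5.000²·sin(360°/12) = 75.00 mm²); the cube at (-2.5, 16) is present — its section is the full 7×30 rectangle (area 210.00 mm²); Taking the union: the 2 present regions are separate (no shared area or edge), so areas and boundary lengths simply add and each stays a separate island — area = 285.00 mm²; (rotated 55° about Z; rotation is an isometry so areas/perimeters/island counts are preserved). At z = 10.44: the r=5 cylinder gives a regular 12-gon of circumradius 5 (constant along its height) (area = (12/2)·5.000²·sin(360°/12) = 75.00 mm²); the cube at (-2.5, 16) (footprint 7×30) is included at this height (area 210.00 mm²); Merging all regions: the 2 present regions are separate (no shared area or edge), so areas and boundary lengths simply add and each stays a separate island — area = 285.00 mm²; (rotated 55° about Z; rotation is an isometry so areas/perimeters/island counts are preserved). Checking containment: the cross-section at z = 10.44 is a subset of the cross-section at z = 7.2.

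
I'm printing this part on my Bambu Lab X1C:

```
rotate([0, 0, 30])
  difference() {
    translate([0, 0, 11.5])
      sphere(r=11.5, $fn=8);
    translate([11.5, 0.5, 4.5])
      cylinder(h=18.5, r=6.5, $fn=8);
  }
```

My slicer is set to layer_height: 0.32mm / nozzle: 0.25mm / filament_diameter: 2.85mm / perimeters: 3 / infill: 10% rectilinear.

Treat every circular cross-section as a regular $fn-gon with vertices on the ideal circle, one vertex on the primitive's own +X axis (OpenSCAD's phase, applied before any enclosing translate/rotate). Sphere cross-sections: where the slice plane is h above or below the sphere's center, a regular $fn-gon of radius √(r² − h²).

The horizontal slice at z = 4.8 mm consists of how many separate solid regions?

At z = 4.8 mm: the r=11.5 sphere contributes a regular 8-gon of circumradius √(11.5²−6.7²) = 9.347; the r=6.5 cylinder at (11.5, 0.5) gives a regular 8-gon of circumradius 6.5 (constant along its height); After the difference (first − rest): starting from the r=11.5 sphere, the r=6.5 cylinder at (11.5, 0.5) partially overlaps it — only the 22.47 mm² overlap (of its 119.50 mm²) is removed, clipping the outline — 1 connected region; (rotated 30° about Z; rotation is an isometry so areas/perimeters/island counts are preserved). The result has 1 disconnected region.

1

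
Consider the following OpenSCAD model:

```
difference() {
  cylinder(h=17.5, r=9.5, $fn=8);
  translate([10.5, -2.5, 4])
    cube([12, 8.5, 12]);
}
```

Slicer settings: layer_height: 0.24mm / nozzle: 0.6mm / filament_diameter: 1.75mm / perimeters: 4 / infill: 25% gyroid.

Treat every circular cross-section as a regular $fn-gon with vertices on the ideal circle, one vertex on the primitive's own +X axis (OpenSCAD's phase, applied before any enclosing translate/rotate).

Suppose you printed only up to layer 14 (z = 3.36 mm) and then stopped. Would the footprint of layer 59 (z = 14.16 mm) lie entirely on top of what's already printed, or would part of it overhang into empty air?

entirely on top

Compare the two slices. At z = 3.36: the cylinder: section is a regular 8-gon, circumradius r=9.5 (area = (8/2)·9.500²·sin(360°/8) = 255.27 mm²); the cube at (10.5, -2.5) is absent (z outside [4, 16]); Taking the first minus the rest: none of the subtracted shapes is present at this height, so the r=9.5 cylinder is unchanged — area = 255.27 mm². At z = 14.16: the r=9.5 cylinder contributes a regular 8-gon of circumradius 9.5 (area = (8/2)·9.500²·sin(360°/8) = 255.27 mm²); the cube at (10.5, -2.5) is present — its section is the full 12×8.5 rectangle (area 102.00 mm²); After the difference (first − rest): starting from the r=9.5 cylinder (255.27 mm²), the 12×8.5 cube at (10.5, -2.5) misses the remaining region (no effect) — area = 255.27 mm². Checking containment: the cross-section at z = 14.16 is a subset of the cross-section at z = 3.36.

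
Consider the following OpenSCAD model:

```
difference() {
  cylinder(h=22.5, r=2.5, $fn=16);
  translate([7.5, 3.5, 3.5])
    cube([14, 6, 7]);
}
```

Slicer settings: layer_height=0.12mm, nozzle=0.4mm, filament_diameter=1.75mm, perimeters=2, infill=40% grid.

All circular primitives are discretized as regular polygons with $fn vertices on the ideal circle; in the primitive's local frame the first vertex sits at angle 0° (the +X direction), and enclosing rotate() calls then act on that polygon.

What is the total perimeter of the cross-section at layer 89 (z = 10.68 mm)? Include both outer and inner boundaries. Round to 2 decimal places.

15.61 mm

At z = 10.68 mm: the cylinder: section is a regular 16-gon, circumradius r=2.5 (perimeter = 2·16·2.500·sin(180°/16) = 15.61 mm); the cube at (7.5, 3.5) is not intersected at this z (z outside [3.5, 10.5]); Taking the first minus the rest: none of the subtracted shapes is present at this height, so the r=2.5 cylinder is unchanged — boundary = 15.61 mm. Overall, the cross-section is a single solid region. Total boundary length (outer) = 15.61 mm.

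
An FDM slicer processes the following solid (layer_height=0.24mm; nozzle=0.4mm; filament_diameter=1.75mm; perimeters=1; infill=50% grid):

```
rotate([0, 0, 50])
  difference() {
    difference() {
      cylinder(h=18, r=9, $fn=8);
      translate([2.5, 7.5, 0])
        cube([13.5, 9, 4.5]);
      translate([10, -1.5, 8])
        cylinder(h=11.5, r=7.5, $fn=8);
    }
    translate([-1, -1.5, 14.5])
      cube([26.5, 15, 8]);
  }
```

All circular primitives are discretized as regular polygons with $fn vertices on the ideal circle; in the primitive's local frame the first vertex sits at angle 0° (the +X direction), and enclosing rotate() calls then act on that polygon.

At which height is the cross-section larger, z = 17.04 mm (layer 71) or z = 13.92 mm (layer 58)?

layer 58 (z = 13.92 mm)

Layer 71 (z = 17.04): the r=9 cylinder gives a regular 8-gon of circumradius 9 (constant along its height) (area = (8/2)·9.000²·sin(360°/8) = 229.10 mm²); the cube at (2.5, 7.5) is not intersected at this z (z outside [0, 4.5]); the r=7.5 cylinder at (10, -1.5) contributes a regular 8-gon of circumradius 7.5 (area = (8/2)·7.500²·sin(360°/8) = 159.10 mm²); Taking the first minus the rest: starting from the r=9 cylinder (229.10 mm²), the r=7.5 cylinder at (10, -1.5) partially overlaps it — only the 45.87 mm² overlap (of its 159.10 mm²) is removed, clipping the outline — area = 183.23 mm²; the cube at (-1, -1.5) (footprint 26.5×15) is included at this height (area 397.50 mm²); After the difference (first − rest): starting from that combined region (183.23 mm²), the 26.5×15 cube at (-1, -1.5) partially overlaps it — only the 54.10 mm² overlap (of its 397.50 mm²) is removed, clipping the outline — area = 129.13 mm²; (rotated 50° about Z; rotation is an isometry so areas/perimeters/island counts are preserved). So its area = 129.13 mm². Layer 58 (z = 13.92): the r=9 cylinder gives a regular 8-gon of circumradius 9 (constant along its height) (area = (8/2)·9.000²·sin(360°/8) = 229.10 mm²); the cube at (2.5, 7.5) is not intersected at this z (z outside [0, 4.5]); the cylinder at (10, -1.5): section is a regular 8-gon, circumradius r=7.5 (area = (8/2)·7.500²·sin(360°/8) = 159.10 mm²); Taking the first minus the rest: starting from the r=9 cylinder (229.10 mm²), the r=7.5 cylinder at (10, -1.5) partially overlaps it — only the 45.87 mm² overlap (of its 159.10 mm²) is removed, clipping the outline — area = 183.23 mm²; the cube at (-1, -1.5) is absent (z outside [14.5, 22.5]); Subtracting the remaining from the first: none of the subtracted shapes is present at this height, so the result so far is unchanged — area = 183.23 mm²; (whole slice rotated 50° about Z — lengths, areas and connectivity unchanged). So its area = 183.23 mm². Layer 58 is larger (183.23 vs 129.13 mm²).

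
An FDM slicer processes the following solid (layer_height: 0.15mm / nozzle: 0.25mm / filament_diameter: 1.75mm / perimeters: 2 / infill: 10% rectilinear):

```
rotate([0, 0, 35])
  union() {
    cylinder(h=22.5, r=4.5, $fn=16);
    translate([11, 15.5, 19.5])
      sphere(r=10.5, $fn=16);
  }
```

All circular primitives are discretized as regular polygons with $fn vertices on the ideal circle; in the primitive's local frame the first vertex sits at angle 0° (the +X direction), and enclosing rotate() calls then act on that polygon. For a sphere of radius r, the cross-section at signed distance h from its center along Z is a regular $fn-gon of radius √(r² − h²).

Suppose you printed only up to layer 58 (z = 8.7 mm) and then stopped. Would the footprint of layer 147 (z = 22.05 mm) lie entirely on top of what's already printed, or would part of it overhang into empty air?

part overhangs

Compare the two slices. At z = 8.7: the cylinder: section is a regular 16-gon, circumradius r=4.5 (area = (16/2)·4.500²·sin(360°/16) = 61.99 mm²); the sphere at (11, 15.5) does not reach this height (|z−center|=10.800 > r=10.5); Merging all regions: only the r=4.5 cylinder is present, so the union is just that shape — area = 61.99 mm²; (rotated 35° about Z; rotation is an isometry so areas/perimeters/island counts are preserved). At z = 22.05: the cylinder: section is a regular 16-gon, circumradius r=4.5 (area = (16/2)·4.500²·sin(360°/16) = 61.99 mm²); the sphere at (11, 15.5): section is a regular 16-gon, circumradius = √(r²−h²) = √(10.5²−2.55²) = 10.186 (area = (16/2)·10.186²·sin(360°/16) = 317.62 mm²); Taking the union: the 2 present regions are separate (no shared area or edge), so areas and boundary lengths simply add and each stays a separate island — area = 379.61 mm²; (rotated 35° about Z; rotation is an isometry so areas/perimeters/island counts are preserved). Checking containment: at z = 22.05 the cross-section extends beyond the z = 8.7 cross-section by about 317.62 mm².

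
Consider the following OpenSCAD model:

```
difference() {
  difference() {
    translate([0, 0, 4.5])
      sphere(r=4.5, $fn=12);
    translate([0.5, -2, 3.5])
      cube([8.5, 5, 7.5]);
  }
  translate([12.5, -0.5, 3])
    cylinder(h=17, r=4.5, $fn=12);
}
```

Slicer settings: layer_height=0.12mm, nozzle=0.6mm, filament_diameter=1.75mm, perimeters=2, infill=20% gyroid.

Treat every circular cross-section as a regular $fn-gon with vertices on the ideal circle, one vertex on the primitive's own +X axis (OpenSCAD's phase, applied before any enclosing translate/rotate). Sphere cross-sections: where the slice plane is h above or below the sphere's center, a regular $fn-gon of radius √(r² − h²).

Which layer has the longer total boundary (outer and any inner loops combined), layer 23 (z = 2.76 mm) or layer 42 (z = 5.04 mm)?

Layer 23 (z = 2.76): the r=4.5 sphere contributes a regular 12-gon of circumradius √(4.5²−1.74²) = 4.150 (perimeter = 2·12·4.150·sin(180°/12) = 25.78 mm); the cube at (0.5, -2) does not reach this height (z outside [3.5, 11]); Taking the first minus the rest: none of the subtracted shapes is present at this height, so the r=4.5 sphere is unchanged — boundary = 25.78 mm; the cylinder at (12.5, -0.5) is not intersected at this z (z outside [3, 20]); Subtracting the remaining from the first: none of the subtracted shapes is present at this height, so that combined region is unchanged — boundary = 25.78 mm. So its perimeter = 25.78 mm. Layer 42 (z = 5.04): the r=4.5 sphere contributes a regular 12-gon of circumradius √(4.5²−0.54²) = 4.467 (perimeter = 2·12·4.467·sin(180°/12) = 27.75 mm); the cube at (0.5, -2) is present — its section is the full 8.5×5 rectangle (perimeter 27.00 mm); Taking the first minus the rest: starting from the r=4.5 sphere, the 8.5×5 cube at (0.5, -2) partially overlaps it — only the 17.88 mm² overlap (of its 42.50 mm²) is removed, clipping the outline — boundary = 33.32 mm; the cylinder at (12.5, -0.5): section is a regular 12-gon, circumradius r=4.5 (perimeter = 2·12·4.500·sin(180°/12) = 27.95 mm); Taking the first minus the rest: starting from that combined region, the r=4.5 cylinder at (12.5, -0.5) misses the remaining region (no effect) — boundary = 33.32 mm. So its perimeter = 33.32 mm. Layer 42 is larger (33.32 vs 25.78 mm).

layer 42 (z = 5.04 mm)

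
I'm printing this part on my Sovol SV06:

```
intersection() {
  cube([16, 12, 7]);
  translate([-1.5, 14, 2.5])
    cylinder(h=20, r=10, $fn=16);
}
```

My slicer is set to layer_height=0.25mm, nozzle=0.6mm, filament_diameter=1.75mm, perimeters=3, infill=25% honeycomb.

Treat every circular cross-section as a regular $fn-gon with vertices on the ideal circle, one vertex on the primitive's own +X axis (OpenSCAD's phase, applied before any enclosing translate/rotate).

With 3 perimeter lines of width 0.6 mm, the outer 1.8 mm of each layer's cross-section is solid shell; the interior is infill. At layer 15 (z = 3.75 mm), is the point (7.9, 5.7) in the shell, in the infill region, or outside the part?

At z = 3.75 mm: the 16×12 cube contributes its full rectangle; the r=10 cylinder at (-1.5, 14) contributes a regular 16-gon of circumradius 10; Taking the intersection: the r=10 cylinder at (-1.5, 14) partially overlaps the 16×12 cube; clipping to the common part keeps 45.16 mm² — 1 connected region. Overall, the cross-section is a single solid region. The nearest boundary edge runs (7.74, 10.17)→(5.57, 6.93); distance from the point to it = 2.62 mm. The point is not inside any of the regions above, so it lies outside the cross-section (2.62 mm from the nearest boundary).

outside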